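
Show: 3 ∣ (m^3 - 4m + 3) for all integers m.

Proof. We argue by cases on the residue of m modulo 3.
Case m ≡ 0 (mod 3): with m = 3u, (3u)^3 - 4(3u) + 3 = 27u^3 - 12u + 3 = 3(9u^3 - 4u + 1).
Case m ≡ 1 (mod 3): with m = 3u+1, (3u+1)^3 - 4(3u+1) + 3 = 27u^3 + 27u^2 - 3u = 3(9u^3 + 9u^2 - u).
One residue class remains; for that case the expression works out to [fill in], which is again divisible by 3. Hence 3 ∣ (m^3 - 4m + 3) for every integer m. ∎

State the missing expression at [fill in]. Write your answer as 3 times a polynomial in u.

3(9u^3 + 18u^2 + 8u + 1)

The residues treated are {0, 1}, so the missing case is m ≡ 2 (mod 3); write m = 3u+2.
Then (3u+2)^3 - 4(3u+2) + 3 = 27u^3 + 54u^2 + 24u + 3 = 3(9u^3 + 18u^2 + 8u + 1).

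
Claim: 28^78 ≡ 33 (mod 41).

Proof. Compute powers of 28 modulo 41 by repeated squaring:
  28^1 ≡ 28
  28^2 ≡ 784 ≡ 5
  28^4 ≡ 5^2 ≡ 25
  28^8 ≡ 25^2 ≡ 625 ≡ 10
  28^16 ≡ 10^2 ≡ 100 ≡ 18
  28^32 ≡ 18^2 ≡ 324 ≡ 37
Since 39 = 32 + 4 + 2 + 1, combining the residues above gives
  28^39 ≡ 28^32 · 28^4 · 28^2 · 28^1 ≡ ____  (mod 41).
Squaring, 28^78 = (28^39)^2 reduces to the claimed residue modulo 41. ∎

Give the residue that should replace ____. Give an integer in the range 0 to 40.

22

28^32 · 28^4 · 28^2 · 28^1 ≡ 37 · 25 · 5 · 28 = 129500.
129500 mod 41 = 22, so 28^39 ≡ 22 (mod 41).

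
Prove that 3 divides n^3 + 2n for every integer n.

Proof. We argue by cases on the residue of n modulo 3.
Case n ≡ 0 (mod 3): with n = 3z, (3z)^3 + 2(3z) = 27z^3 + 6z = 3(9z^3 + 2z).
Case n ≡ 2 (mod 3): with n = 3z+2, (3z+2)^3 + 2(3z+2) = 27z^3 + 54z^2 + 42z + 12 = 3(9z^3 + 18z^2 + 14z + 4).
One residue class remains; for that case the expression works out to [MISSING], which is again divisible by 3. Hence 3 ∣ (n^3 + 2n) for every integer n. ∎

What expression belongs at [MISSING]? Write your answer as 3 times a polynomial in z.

Only n ≡ 1 (mod 3) is unaccounted for. Put n = 3z+1:
(3z+1)^3 + 2(3z+1) expands to 27z^3 + 27z^2 + 15z + 3,
and factoring out 3 leaves 3(9z^3 + 9z^2 + 5z + 1).

3(9z^3 + 9z^2 + 5z + 1)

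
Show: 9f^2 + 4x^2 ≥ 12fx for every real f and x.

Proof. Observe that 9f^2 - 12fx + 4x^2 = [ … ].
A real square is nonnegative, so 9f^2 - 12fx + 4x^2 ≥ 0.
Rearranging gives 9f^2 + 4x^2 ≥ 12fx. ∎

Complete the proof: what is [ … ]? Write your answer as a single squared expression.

(3f - 2x)^2

The leading and trailing coefficients are 3^2 and 2^2, and 12 = 2·3·2, so the trinomial is (3f - 2x)^2.
Hence 9f^2 - 12fx + 4x^2 ≥ 0.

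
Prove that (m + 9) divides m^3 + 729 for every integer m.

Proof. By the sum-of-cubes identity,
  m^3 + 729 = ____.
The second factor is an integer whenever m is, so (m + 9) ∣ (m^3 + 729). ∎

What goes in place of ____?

Polynomial division of m^3 + 729 by m + 9 leaves remainder 0 and quotient m^2 - 9m + 81.
Hence m^3 + 729 = (m + 9)(m^2 - 9m + 81).

(m + 9)(m^2 - 9m + 81)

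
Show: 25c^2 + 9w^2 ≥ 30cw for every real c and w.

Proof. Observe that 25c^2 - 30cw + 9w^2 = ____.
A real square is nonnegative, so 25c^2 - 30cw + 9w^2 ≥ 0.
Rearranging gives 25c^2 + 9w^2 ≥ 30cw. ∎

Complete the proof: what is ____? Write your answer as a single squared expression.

The leading and trailing coefficients are 5^2 and 3^2, and 30 = 2·5·3, so the trinomial is (5c - 3w)^2.
Hence 25c^2 - 30cw + 9w^2 ≥ 0.

(5c - 3w)^2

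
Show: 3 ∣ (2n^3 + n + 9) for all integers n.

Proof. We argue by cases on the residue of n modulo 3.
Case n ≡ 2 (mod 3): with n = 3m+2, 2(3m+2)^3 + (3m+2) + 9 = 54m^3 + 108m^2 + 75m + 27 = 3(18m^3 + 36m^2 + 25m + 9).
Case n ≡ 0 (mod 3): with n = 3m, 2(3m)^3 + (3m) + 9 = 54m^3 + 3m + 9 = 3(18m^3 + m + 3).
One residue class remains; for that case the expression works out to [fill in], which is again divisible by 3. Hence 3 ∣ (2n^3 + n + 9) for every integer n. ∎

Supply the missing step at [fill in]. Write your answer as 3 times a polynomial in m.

Only n ≡ 1 (mod 3) is unaccounted for. Put n = 3m+1:
2(3m+1)^3 + (3m+1) + 9 expands to 54m^3 + 54m^2 + 21m + 12,
and factoring out 3 leaves 3(18m^3 + 18m^2 + 7m + 4).

3(18m^3 + 18m^2 + 7m + 4)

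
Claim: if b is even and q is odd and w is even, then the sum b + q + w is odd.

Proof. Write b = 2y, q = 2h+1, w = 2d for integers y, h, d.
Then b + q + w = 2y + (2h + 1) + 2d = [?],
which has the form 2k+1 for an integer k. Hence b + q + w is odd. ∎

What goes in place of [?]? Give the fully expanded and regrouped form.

Expanding: 2y + (2h + 1) + 2d = 2d + 2h + 2y + 1.
Every term except the constant is even, so this is 2(d + h + y) + 1,
and d + h + y ∈ ℤ gives the required form.

2(d + h + y) + 1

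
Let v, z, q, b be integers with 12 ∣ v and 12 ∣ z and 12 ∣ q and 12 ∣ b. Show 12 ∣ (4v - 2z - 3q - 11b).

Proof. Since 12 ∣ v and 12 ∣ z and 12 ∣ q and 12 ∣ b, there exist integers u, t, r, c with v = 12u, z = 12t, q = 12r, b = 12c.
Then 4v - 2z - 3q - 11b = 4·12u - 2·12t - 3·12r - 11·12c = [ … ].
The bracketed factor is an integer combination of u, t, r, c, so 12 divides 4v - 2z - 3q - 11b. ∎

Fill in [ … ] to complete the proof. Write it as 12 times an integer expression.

Each term has a factor of 12: 4·12u - 2·12t - 3·12r - 11·12c = 12·(-11c - 3r - 2t + 4u).
Since -11c - 3r - 2t + 4u is an integer, 12 ∣ (4v - 2z - 3q - 11b).

12(-11c - 3r - 2t + 4u)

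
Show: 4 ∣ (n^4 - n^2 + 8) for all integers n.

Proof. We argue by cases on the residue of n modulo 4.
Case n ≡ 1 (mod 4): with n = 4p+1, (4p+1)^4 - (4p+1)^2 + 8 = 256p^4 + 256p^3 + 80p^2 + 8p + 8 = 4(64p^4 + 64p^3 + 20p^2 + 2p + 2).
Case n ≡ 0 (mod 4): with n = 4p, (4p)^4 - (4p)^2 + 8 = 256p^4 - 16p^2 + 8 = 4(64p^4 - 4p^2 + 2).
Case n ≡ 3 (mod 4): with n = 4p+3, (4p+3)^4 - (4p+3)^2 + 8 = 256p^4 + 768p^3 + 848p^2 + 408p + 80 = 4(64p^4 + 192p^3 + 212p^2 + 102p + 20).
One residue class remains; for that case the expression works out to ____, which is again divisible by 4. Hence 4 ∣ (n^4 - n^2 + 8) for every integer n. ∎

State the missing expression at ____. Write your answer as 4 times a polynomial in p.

The residues treated are {1, 0, 3}, so the missing case is n ≡ 2 (mod 4); write n = 4p+2.
Then (4p+2)^4 - (4p+2)^2 + 8 = 256p^4 + 512p^3 + 368p^2 + 112p + 20 = 4(64p^4 + 128p^3 + 92p^2 + 28p + 5).

4(64p^4 + 128p^3 + 92p^2 + 28p + 5)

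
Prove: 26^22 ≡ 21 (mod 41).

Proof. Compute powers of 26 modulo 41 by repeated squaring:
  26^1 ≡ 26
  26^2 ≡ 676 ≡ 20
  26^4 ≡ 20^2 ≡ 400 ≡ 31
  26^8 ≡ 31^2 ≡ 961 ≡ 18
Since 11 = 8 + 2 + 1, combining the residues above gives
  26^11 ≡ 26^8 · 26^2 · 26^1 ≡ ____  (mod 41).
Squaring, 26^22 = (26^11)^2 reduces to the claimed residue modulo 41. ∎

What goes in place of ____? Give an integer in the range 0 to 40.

26^8 · 26^2 · 26^1 ≡ 18 · 20 · 26 = 9360.
9360 mod 41 = 12, so 26^11 ≡ 12 (mod 41).

12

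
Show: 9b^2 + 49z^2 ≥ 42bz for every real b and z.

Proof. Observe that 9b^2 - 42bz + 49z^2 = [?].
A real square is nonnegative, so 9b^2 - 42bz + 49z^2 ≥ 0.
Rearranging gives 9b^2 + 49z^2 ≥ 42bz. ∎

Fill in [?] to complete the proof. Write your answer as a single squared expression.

(3b - 7z)^2

The leading and trailing coefficients are 3^2 and 7^2, and 42 = 2·3·7, so the trinomial is (3b - 7z)^2.
Hence 9b^2 - 42bz + 49z^2 ≥ 0.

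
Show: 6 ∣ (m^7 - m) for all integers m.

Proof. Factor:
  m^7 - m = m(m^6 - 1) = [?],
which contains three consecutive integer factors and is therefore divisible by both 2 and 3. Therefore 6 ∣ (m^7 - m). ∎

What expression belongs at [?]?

(m - 1)m(m + 1)(m^4 + m^2 + 1)

m^6 - 1 = (m^2 - 1)(m^4 + m^2 + 1), and m^2 - 1 = (m-1)(m+1).
So m(m^6 - 1) = (m - 1)m(m + 1)(m^4 + m^2 + 1).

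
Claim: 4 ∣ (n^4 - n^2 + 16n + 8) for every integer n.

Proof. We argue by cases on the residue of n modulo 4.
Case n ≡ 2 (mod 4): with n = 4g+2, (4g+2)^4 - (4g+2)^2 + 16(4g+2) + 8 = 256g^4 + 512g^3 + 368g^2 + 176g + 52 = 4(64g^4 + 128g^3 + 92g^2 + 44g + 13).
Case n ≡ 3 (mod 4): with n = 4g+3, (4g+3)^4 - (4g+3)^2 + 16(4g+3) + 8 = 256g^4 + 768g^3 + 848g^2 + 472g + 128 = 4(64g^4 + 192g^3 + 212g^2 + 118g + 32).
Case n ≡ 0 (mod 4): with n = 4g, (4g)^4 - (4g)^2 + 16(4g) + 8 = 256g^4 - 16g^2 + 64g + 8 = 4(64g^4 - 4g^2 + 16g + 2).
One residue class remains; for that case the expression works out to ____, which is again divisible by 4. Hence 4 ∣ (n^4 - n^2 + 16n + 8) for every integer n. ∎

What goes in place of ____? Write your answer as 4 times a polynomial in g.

The residues treated are {2, 3, 0}, so the missing case is n ≡ 1 (mod 4); write n = 4g+1.
Then (4g+1)^4 - (4g+1)^2 + 16(4g+1) + 8 = 256g^4 + 256g^3 + 80g^2 + 72g + 24 = 4(64g^4 + 64g^3 + 20g^2 + 18g + 6).

4(64g^4 + 64g^3 + 20g^2 + 18g + 6)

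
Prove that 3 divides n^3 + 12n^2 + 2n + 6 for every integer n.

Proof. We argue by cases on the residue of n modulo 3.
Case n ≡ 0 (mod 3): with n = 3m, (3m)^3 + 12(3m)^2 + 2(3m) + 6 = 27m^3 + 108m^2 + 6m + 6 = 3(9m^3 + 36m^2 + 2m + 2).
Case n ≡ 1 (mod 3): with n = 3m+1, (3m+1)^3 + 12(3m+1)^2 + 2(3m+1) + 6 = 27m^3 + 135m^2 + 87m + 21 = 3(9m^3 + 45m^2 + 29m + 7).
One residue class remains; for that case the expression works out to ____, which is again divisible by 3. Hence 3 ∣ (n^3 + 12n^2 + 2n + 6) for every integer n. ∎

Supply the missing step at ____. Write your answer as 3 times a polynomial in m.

The residues treated are {0, 1}, so the missing case is n ≡ 2 (mod 3); write n = 3m+2.
Then (3m+2)^3 + 12(3m+2)^2 + 2(3m+2) + 6 = 27m^3 + 162m^2 + 186m + 66 = 3(9m^3 + 54m^2 + 62m + 22).

3(9m^3 + 54m^2 + 62m + 22)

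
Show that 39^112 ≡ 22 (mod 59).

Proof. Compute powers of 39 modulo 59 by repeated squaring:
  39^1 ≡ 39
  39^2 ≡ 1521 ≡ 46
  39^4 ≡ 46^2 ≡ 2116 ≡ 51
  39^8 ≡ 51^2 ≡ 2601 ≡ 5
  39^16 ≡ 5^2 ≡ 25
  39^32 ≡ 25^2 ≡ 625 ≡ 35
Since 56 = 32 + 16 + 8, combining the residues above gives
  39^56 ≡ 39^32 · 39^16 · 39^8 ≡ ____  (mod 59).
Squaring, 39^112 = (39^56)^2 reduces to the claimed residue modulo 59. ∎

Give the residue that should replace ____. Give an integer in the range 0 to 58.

9

39^32 · 39^16 · 39^8 ≡ 35 · 25 · 5 = 4375.
4375 mod 59 = 9, so 39^56 ≡ 9 (mod 59).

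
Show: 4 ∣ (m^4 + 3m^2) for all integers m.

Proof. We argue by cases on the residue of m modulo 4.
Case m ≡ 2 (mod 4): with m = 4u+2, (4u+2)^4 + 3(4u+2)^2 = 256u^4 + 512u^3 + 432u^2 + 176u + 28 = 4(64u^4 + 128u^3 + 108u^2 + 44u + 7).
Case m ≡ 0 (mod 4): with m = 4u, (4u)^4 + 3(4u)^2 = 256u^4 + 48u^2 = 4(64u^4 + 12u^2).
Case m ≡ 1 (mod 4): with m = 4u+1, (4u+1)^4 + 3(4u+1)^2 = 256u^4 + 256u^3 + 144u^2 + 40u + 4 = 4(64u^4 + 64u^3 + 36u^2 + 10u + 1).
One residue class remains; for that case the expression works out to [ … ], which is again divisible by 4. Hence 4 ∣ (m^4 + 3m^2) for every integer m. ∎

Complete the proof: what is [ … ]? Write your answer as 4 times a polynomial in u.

The residues treated are {2, 0, 1}, so the missing case is m ≡ 3 (mod 4); write m = 4u+3.
Then (4u+3)^4 + 3(4u+3)^2 = 256u^4 + 768u^3 + 912u^2 + 504u + 108 = 4(64u^4 + 192u^3 + 228u^2 + 126u + 27).

4(64u^4 + 192u^3 + 228u^2 + 126u + 27)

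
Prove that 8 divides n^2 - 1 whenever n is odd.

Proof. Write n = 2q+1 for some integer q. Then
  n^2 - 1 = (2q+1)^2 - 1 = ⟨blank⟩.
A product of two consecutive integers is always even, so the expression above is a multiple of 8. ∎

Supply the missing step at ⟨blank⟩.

(2q+1)^2 - 1 = 4q^2 + 4q + 1 - 1 = 4q^2 + 4q = 4q(q+1).
Since q and q+1 are consecutive, q(q+1) is even, and 4·(even) is a multiple of 8.

4q(q + 1)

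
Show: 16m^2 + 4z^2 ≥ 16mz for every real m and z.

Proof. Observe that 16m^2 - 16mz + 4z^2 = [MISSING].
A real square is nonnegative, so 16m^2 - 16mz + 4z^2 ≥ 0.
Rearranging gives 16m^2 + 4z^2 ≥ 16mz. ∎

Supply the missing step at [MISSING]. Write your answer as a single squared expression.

(4m - 2z)^2

The leading and trailing coefficients are 4^2 and 2^2, and 16 = 2·4·2, so the trinomial is (4m - 2z)^2.
Hence 16m^2 - 16mz + 4z^2 ≥ 0.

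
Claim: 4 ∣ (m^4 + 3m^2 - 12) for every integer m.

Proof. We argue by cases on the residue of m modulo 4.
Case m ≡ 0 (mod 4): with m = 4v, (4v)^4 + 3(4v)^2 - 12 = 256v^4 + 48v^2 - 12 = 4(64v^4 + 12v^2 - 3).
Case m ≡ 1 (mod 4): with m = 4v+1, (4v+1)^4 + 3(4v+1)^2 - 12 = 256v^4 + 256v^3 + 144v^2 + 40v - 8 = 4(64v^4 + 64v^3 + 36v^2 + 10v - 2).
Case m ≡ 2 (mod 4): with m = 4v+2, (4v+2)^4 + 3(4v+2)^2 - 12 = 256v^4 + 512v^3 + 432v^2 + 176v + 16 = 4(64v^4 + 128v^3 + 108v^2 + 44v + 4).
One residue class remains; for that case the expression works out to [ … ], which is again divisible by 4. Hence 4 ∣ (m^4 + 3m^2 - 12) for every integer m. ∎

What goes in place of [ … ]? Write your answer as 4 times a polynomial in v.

Only m ≡ 3 (mod 4) is unaccounted for. Put m = 4v+3:
(4v+3)^4 + 3(4v+3)^2 - 12 expands to 256v^4 + 768v^3 + 912v^2 + 504v + 96,
and factoring out 4 leaves 4(64v^4 + 192v^3 + 228v^2 + 126v + 24).

4(64v^4 + 192v^3 + 228v^2 + 126v + 24)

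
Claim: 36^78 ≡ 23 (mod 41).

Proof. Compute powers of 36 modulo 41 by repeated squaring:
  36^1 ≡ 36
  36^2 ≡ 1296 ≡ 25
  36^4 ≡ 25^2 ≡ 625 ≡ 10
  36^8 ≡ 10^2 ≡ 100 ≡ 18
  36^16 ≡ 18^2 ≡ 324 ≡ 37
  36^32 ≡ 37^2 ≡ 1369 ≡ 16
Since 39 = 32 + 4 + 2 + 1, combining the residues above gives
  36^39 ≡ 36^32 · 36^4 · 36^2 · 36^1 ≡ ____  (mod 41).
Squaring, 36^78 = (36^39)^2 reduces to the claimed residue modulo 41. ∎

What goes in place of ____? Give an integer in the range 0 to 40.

36^32 · 36^4 · 36^2 · 36^1 ≡ 16 · 10 · 25 · 36 = 144000.
144000 mod 41 = 8, so 36^39 ≡ 8 (mod 41).

8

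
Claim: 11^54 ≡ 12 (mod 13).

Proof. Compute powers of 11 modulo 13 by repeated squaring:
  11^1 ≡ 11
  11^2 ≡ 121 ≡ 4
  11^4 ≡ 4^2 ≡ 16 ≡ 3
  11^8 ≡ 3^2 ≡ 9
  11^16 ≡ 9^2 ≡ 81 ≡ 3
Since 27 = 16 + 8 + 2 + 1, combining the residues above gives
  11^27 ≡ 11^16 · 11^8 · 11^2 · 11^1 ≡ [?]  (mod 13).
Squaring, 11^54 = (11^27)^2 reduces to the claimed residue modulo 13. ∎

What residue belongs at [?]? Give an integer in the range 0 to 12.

11^16 · 11^8 · 11^2 · 11^1 ≡ 3 · 9 · 4 · 11 = 1188.
1188 mod 13 = 5, so 11^27 ≡ 5 (mod 13).

5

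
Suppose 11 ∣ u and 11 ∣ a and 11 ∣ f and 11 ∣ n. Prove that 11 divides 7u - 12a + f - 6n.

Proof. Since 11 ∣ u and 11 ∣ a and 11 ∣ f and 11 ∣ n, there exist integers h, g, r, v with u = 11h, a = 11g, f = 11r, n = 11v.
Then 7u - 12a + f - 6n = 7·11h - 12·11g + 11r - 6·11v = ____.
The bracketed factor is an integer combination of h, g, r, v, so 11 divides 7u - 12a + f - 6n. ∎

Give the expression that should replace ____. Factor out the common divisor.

11(-12g + 7h + r - 6v)

Pull the common 11 out of every term: 7·11h - 12·11g + 11r - 6·11v = 11(-12g + 7h + r - 6v).
-12g + 7h + r - 6v is an integer, which exhibits the divisibility.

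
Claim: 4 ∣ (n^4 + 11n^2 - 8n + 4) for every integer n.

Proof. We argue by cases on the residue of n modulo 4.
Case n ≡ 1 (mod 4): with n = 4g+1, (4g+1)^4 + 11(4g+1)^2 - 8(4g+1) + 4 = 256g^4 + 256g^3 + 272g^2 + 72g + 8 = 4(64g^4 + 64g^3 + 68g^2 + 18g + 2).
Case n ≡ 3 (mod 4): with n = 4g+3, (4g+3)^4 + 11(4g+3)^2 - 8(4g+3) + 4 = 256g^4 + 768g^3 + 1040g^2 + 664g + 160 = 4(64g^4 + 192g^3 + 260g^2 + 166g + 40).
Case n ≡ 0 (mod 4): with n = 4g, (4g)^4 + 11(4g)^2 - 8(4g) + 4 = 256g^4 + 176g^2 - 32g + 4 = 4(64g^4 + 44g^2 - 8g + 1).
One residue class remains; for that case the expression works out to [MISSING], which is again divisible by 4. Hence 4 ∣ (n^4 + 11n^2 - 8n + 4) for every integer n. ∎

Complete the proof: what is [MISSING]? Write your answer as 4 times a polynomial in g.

Only n ≡ 2 (mod 4) is unaccounted for. Put n = 4g+2:
(4g+2)^4 + 11(4g+2)^2 - 8(4g+2) + 4 expands to 256g^4 + 512g^3 + 560g^2 + 272g + 48,
and factoring out 4 leaves 4(64g^4 + 128g^3 + 140g^2 + 68g + 12).

4(64g^4 + 128g^3 + 140g^2 + 68g + 12)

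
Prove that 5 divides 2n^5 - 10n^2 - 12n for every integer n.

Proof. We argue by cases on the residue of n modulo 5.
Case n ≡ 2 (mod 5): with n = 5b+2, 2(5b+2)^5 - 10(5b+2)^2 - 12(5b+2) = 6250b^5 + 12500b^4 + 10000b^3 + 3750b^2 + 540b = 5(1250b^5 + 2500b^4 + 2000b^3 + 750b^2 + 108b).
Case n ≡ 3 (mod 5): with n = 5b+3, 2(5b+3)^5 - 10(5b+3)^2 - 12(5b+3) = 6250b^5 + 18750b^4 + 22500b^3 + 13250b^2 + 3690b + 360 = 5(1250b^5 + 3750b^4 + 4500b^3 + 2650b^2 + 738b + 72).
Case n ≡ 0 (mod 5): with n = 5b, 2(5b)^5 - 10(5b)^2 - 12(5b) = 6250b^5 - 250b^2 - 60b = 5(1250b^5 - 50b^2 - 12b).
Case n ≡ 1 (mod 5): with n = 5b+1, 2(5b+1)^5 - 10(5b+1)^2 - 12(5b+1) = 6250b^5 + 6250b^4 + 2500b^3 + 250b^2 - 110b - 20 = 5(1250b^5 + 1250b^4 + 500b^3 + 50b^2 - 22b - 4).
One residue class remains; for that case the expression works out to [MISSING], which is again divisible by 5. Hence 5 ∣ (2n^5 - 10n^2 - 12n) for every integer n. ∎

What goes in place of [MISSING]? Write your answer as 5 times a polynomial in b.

5(1250b^5 + 5000b^4 + 8000b^3 + 6350b^2 + 2468b + 368)

The residues treated are {2, 3, 0, 1}, so the missing case is n ≡ 4 (mod 5); write n = 5b+4.
Then 2(5b+4)^5 - 10(5b+4)^2 - 12(5b+4) = 6250b^5 + 25000b^4 + 40000b^3 + 31750b^2 + 12340b + 1840 = 5(1250b^5 + 5000b^4 + 8000b^3 + 6350b^2 + 2468b + 368).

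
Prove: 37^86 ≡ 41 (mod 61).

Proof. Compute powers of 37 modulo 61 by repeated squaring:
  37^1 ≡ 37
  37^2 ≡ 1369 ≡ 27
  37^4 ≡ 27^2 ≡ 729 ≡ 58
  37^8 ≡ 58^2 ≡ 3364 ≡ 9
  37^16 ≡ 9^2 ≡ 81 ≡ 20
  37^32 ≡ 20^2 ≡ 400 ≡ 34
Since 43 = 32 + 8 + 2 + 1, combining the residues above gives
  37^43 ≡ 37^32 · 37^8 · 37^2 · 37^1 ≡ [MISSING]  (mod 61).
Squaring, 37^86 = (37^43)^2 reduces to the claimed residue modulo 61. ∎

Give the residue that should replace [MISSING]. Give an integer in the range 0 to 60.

37^32 · 37^8 · 37^2 · 37^1 ≡ 34 · 9 · 27 · 37 = 305694.
305694 mod 61 = 23, so 37^43 ≡ 23 (mod 61).

23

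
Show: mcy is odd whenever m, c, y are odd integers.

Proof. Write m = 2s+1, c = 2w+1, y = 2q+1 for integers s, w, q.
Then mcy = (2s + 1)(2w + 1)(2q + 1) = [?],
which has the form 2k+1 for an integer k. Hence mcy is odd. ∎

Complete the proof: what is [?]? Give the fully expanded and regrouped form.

(2s + 1)(2w + 1)(2q + 1) = 8qsw + 4qs + 4qw + 2q + 4sw + 2s + 2w + 1
= 2(4qsw + 2qs + 2qw + q + 2sw + s + w) + 1.
Since 4qsw + 2qs + 2qw + q + 2sw + s + w is an integer, the product is of the form 2k+1 for an integer k.

2(4qsw + 2qs + 2qw + q + 2sw + s + w) + 1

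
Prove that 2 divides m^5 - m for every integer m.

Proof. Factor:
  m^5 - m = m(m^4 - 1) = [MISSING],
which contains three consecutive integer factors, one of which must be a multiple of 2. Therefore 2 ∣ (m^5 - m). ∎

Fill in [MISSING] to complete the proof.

(m - 1)m(m + 1)(m^2 + 1)

m^4 - 1 = (m^2 - 1)(m^2 + 1), and m^2 - 1 = (m-1)(m+1).
So m(m^4 - 1) = (m - 1)m(m + 1)(m^2 + 1).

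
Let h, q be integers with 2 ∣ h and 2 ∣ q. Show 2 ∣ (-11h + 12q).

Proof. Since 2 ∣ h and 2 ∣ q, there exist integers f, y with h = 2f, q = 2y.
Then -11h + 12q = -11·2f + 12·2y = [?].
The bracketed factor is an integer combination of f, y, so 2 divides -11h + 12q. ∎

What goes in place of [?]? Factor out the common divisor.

Pull the common 2 out of every term: -11·2f + 12·2y = 2(-11f + 12y).
-11f + 12y is an integer, which exhibits the divisibility.

2(-11f + 12y)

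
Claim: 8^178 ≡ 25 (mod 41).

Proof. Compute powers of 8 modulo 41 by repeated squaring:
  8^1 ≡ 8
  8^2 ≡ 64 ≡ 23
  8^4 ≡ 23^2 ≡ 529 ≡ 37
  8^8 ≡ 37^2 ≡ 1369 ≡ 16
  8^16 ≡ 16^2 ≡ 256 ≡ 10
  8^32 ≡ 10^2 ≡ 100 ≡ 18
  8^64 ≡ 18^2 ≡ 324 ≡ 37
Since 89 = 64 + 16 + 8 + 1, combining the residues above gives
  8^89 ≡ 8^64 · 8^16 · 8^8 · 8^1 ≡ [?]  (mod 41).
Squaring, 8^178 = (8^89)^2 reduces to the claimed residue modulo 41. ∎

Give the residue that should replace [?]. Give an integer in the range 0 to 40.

Multiply the listed residues: 37 · 10 · 16 · 8 = 370 → 5920 → 47360.
Reducing modulo 41: 47360 = 1155·41 + 5, so 8^89 ≡ 5.

5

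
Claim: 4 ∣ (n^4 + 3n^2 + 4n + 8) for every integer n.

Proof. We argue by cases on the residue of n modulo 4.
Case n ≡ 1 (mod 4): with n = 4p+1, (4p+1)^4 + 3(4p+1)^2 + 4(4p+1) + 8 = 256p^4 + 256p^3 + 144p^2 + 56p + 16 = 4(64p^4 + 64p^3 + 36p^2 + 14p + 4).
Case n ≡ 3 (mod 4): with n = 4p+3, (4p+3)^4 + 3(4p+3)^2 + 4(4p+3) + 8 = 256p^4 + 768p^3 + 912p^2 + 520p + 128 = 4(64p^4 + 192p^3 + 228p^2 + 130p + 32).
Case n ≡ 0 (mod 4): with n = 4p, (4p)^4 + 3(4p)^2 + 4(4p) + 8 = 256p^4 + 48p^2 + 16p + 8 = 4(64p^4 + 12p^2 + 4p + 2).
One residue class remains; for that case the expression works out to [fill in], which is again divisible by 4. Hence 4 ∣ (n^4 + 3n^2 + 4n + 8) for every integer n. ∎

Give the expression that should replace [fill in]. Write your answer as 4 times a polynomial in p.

4(64p^4 + 128p^3 + 108p^2 + 48p + 11)

Only n ≡ 2 (mod 4) is unaccounted for. Put n = 4p+2:
(4p+2)^4 + 3(4p+2)^2 + 4(4p+2) + 8 expands to 256p^4 + 512p^3 + 432p^2 + 192p + 44,
and factoring out 4 leaves 4(64p^4 + 128p^3 + 108p^2 + 48p + 11).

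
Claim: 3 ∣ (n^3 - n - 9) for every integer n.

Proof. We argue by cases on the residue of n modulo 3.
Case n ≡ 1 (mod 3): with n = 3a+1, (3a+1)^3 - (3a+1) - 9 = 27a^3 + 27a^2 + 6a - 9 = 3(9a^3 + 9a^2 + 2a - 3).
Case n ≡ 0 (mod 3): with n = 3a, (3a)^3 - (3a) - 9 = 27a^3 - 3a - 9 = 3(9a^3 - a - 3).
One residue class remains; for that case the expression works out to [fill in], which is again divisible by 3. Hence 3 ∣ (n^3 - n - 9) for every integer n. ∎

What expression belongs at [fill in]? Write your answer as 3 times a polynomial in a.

3(9a^3 + 18a^2 + 11a - 1)

Only n ≡ 2 (mod 3) is unaccounted for. Put n = 3a+2:
(3a+2)^3 - (3a+2) - 9 expands to 27a^3 + 54a^2 + 33a - 3,
and factoring out 3 leaves 3(9a^3 + 18a^2 + 11a - 1).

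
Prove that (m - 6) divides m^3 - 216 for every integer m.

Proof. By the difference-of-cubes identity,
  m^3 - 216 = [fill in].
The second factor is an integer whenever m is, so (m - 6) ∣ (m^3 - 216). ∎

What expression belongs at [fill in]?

(m - 6)(m^2 + 6m + 36)

Polynomial division of m^3 - 216 by m - 6 leaves remainder 0 and quotient m^2 + 6m + 36.
Hence m^3 - 216 = (m - 6)(m^2 + 6m + 36).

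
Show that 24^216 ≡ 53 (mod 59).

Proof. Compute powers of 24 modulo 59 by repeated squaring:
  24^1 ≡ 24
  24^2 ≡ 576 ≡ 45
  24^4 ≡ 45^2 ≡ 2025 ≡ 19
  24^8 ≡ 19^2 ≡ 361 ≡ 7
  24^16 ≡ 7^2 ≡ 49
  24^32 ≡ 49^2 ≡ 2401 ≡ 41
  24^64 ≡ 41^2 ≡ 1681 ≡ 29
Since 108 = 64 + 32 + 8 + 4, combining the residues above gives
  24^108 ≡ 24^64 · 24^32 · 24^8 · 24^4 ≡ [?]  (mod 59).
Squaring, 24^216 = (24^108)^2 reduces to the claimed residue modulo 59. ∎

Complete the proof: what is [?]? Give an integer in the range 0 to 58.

24^64 · 24^32 · 24^8 · 24^4 ≡ 29 · 41 · 7 · 19 = 158137.
158137 mod 59 = 17, so 24^108 ≡ 17 (mod 59).

17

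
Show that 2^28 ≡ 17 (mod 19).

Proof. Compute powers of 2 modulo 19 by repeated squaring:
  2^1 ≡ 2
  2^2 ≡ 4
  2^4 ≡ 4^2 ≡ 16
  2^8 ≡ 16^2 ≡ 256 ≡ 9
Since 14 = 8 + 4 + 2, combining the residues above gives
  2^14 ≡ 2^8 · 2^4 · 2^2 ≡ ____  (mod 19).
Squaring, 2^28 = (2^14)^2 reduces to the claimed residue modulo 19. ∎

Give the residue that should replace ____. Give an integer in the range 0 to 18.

6

Multiply the listed residues: 9 · 16 · 4 = 144 → 576.
Reducing modulo 19: 576 = 30·19 + 6, so 2^14 ≡ 6.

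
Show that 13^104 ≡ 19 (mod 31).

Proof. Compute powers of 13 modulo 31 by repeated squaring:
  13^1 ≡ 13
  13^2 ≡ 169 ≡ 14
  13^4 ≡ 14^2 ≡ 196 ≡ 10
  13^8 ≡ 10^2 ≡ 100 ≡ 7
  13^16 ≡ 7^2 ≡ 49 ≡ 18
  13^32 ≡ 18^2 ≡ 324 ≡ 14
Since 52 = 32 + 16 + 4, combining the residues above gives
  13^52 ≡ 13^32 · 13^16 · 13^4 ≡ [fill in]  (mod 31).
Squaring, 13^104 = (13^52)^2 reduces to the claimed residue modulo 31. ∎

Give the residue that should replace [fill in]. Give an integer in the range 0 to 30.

Multiply the listed residues: 14 · 18 · 10 = 252 → 2520.
Reducing modulo 31: 2520 = 81·31 + 9, so 13^52 ≡ 9.

9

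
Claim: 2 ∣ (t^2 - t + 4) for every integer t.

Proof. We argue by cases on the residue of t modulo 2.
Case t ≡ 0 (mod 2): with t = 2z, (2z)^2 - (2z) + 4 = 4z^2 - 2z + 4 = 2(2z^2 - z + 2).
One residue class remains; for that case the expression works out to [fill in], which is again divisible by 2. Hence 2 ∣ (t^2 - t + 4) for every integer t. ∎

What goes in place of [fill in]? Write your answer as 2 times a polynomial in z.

The residues treated are {0}, so the missing case is t ≡ 1 (mod 2); write t = 2z+1.
Then (2z+1)^2 - (2z+1) + 4 = 4z^2 + 2z + 4 = 2(2z^2 + z + 2).

2(2z^2 + z + 2)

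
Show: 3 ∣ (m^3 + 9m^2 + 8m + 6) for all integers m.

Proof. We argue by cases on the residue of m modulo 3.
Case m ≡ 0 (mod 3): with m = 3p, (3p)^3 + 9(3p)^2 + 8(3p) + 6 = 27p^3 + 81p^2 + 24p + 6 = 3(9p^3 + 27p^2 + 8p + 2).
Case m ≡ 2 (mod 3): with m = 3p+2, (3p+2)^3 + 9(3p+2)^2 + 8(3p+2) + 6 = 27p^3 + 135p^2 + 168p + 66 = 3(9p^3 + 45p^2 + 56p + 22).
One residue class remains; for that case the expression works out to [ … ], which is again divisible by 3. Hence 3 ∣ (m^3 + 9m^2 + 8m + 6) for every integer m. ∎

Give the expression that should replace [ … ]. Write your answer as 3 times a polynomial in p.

Only m ≡ 1 (mod 3) is unaccounted for. Put m = 3p+1:
(3p+1)^3 + 9(3p+1)^2 + 8(3p+1) + 6 expands to 27p^3 + 108p^2 + 87p + 24,
and factoring out 3 leaves 3(9p^3 + 36p^2 + 29p + 8).

3(9p^3 + 36p^2 + 29p + 8)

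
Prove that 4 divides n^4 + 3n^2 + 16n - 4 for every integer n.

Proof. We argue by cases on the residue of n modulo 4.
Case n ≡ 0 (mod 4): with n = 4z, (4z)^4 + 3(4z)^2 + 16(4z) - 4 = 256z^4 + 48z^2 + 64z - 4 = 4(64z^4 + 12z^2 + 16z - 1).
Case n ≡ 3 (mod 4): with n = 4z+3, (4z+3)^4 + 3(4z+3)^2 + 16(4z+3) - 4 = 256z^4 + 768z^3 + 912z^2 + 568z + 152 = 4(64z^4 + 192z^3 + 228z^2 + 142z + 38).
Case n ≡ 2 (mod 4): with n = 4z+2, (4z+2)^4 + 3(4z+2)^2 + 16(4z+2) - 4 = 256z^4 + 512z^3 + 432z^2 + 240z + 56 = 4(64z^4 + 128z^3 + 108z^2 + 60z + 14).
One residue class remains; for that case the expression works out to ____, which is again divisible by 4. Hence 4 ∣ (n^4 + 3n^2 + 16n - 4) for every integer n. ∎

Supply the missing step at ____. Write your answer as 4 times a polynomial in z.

Only n ≡ 1 (mod 4) is unaccounted for. Put n = 4z+1:
(4z+1)^4 + 3(4z+1)^2 + 16(4z+1) - 4 expands to 256z^4 + 256z^3 + 144z^2 + 104z + 16,
and factoring out 4 leaves 4(64z^4 + 64z^3 + 36z^2 + 26z + 4).

4(64z^4 + 64z^3 + 36z^2 + 26z + 4)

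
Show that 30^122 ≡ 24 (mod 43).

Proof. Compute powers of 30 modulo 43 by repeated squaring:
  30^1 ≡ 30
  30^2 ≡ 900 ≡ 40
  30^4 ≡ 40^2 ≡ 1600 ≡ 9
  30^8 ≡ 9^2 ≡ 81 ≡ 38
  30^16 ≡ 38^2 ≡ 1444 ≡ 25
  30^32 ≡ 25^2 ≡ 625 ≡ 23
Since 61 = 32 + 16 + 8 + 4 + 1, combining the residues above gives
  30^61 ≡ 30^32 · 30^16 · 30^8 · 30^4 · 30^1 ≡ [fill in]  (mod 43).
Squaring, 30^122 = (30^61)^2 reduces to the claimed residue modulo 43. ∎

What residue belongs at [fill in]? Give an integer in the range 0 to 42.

29

30^32 · 30^16 · 30^8 · 30^4 · 30^1 ≡ 23 · 25 · 38 · 9 · 30 = 5899500.
5899500 mod 43 = 29, so 30^61 ≡ 29 (mod 43).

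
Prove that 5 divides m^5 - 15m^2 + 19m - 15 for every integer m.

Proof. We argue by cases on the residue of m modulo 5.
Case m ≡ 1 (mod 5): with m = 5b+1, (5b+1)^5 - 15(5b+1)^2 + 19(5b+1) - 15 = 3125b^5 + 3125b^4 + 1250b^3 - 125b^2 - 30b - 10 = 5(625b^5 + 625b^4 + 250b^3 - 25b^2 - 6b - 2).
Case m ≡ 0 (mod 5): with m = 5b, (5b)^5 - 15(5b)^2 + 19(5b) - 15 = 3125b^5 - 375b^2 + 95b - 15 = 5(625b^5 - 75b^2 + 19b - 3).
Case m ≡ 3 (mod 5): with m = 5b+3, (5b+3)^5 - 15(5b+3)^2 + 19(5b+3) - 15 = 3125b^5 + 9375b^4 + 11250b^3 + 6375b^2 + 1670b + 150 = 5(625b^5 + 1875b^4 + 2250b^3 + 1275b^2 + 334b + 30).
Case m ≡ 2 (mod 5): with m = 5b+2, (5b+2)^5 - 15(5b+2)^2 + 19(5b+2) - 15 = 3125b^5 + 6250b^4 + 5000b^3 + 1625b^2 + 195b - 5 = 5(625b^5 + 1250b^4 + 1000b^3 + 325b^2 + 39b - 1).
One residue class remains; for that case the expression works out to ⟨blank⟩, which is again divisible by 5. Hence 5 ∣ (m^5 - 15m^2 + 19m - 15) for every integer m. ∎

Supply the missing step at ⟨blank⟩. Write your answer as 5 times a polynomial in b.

5(625b^5 + 2500b^4 + 4000b^3 + 3125b^2 + 1179b + 169)

Only m ≡ 4 (mod 5) is unaccounted for. Put m = 5b+4:
(5b+4)^5 - 15(5b+4)^2 + 19(5b+4) - 15 expands to 3125b^5 + 12500b^4 + 20000b^3 + 15625b^2 + 5895b + 845,
and factoring out 5 leaves 5(625b^5 + 2500b^4 + 4000b^3 + 3125b^2 + 1179b + 169).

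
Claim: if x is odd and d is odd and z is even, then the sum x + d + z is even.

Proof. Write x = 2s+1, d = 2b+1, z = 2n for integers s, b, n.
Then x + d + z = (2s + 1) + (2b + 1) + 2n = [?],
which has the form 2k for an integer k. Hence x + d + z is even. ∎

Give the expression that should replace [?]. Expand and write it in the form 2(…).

(2s + 1) + (2b + 1) + 2n = 2b + 2n + 2s + 2
= 2(b + n + s + 1).
Since b + n + s + 1 is an integer, the sum is of the form 2k for an integer k.

2(b + n + s + 1)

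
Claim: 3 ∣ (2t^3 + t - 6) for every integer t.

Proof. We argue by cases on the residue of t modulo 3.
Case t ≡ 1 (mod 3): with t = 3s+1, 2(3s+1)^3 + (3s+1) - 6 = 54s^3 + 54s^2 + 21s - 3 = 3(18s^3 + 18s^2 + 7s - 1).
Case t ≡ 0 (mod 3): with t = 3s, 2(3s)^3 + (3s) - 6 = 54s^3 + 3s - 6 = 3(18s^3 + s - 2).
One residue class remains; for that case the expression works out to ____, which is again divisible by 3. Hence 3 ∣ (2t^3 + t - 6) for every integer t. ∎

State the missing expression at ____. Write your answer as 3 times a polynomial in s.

3(18s^3 + 36s^2 + 25s + 4)

Only t ≡ 2 (mod 3) is unaccounted for. Put t = 3s+2:
2(3s+2)^3 + (3s+2) - 6 expands to 54s^3 + 108s^2 + 75s + 12,
and factoring out 3 leaves 3(18s^3 + 36s^2 + 25s + 4).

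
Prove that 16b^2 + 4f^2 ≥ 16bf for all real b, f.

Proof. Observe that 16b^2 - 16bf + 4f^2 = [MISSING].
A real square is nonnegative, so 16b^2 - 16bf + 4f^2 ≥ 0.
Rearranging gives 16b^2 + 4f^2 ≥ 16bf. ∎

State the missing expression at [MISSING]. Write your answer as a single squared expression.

The leading and trailing coefficients are 4^2 and 2^2, and 16 = 2·4·2, so the trinomial is (4b - 2f)^2.
Hence 16b^2 - 16bf + 4f^2 ≥ 0.

(4b - 2f)^2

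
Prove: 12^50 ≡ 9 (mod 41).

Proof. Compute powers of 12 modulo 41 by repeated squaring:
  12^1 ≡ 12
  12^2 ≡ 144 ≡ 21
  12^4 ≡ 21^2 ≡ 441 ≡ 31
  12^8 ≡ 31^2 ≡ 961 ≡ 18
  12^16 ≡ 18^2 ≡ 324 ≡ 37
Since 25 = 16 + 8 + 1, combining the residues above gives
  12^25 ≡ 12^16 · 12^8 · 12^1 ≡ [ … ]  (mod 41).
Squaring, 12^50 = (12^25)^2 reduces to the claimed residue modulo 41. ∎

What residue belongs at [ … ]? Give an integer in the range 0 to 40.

12^16 · 12^8 · 12^1 ≡ 37 · 18 · 12 = 7992.
7992 mod 41 = 38, so 12^25 ≡ 38 (mod 41).

38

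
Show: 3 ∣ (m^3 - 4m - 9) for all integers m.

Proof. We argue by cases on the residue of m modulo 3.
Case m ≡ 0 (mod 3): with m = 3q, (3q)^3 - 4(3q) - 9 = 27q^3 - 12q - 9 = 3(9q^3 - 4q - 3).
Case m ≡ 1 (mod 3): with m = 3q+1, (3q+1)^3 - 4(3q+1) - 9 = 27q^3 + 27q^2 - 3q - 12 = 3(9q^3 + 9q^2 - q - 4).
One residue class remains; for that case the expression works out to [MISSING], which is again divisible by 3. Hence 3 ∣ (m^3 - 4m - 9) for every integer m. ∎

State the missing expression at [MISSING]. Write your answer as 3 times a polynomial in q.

Only m ≡ 2 (mod 3) is unaccounted for. Put m = 3q+2:
(3q+2)^3 - 4(3q+2) - 9 expands to 27q^3 + 54q^2 + 24q - 9,
and factoring out 3 leaves 3(9q^3 + 18q^2 + 8q - 3).

3(9q^3 + 18q^2 + 8q - 3)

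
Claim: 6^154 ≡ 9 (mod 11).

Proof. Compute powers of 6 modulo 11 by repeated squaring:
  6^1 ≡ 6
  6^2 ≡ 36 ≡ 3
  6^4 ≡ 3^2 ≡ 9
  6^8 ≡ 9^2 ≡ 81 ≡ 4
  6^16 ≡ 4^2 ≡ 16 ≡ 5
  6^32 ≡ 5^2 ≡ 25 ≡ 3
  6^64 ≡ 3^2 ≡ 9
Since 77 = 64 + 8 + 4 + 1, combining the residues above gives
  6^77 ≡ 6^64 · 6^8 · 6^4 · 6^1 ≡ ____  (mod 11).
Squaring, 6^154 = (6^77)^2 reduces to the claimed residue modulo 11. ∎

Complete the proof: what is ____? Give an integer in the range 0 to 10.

6^64 · 6^8 · 6^4 · 6^1 ≡ 9 · 4 · 9 · 6 = 1944.
1944 mod 11 = 8, so 6^77 ≡ 8 (mod 11).

8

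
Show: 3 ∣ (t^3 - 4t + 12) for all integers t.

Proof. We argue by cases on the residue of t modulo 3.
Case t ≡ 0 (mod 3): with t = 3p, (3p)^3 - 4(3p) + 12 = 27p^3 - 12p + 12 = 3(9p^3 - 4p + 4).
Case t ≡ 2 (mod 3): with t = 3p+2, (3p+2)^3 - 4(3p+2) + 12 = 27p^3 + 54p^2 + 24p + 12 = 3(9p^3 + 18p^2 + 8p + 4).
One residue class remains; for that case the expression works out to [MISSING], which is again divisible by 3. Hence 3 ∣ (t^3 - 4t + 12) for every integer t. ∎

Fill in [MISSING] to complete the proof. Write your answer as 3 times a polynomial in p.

Only t ≡ 1 (mod 3) is unaccounted for. Put t = 3p+1:
(3p+1)^3 - 4(3p+1) + 12 expands to 27p^3 + 27p^2 - 3p + 9,
and factoring out 3 leaves 3(9p^3 + 9p^2 - p + 3).

3(9p^3 + 9p^2 - p + 3)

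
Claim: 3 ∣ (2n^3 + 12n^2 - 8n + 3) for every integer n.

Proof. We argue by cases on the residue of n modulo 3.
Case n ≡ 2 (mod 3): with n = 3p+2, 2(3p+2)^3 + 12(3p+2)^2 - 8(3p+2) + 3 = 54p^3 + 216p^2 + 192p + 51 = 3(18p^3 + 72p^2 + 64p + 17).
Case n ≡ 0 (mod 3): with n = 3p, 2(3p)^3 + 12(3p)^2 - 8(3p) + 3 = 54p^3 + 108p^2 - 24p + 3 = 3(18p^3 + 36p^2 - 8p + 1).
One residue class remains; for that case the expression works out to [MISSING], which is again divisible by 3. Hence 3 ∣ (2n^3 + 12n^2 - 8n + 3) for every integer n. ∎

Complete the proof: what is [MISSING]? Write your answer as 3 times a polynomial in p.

Only n ≡ 1 (mod 3) is unaccounted for. Put n = 3p+1:
2(3p+1)^3 + 12(3p+1)^2 - 8(3p+1) + 3 expands to 54p^3 + 162p^2 + 66p + 9,
and factoring out 3 leaves 3(18p^3 + 54p^2 + 22p + 3).

3(18p^3 + 54p^2 + 22p + 3)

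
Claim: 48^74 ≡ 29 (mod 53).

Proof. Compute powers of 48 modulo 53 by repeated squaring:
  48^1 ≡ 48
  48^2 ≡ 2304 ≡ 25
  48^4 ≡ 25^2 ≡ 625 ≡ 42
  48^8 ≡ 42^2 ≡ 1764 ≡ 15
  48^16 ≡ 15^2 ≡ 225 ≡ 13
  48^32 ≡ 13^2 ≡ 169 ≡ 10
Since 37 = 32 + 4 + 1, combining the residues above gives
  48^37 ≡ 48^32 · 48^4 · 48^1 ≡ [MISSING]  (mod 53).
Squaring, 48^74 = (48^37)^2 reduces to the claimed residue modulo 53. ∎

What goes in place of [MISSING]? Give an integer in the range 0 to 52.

20

48^32 · 48^4 · 48^1 ≡ 10 · 42 · 48 = 20160.
20160 mod 53 = 20, so 48^37 ≡ 20 (mod 53).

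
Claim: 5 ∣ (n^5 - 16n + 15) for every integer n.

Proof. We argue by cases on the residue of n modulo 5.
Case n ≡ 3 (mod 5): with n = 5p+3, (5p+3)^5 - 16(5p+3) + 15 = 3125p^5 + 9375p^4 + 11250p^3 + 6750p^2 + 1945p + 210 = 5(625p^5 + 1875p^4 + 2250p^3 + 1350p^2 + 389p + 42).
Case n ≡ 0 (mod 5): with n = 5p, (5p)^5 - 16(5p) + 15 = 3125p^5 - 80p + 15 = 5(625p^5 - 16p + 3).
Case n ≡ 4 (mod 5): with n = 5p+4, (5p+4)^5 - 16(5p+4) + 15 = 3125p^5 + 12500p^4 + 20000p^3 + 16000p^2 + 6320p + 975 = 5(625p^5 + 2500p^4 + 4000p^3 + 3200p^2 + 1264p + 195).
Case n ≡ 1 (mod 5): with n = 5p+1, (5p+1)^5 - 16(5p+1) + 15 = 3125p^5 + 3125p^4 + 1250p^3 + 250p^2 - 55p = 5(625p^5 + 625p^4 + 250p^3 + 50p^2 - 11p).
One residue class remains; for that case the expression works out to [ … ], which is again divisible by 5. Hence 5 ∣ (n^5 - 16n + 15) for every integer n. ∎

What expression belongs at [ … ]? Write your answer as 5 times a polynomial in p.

The residues treated are {3, 0, 4, 1}, so the missing case is n ≡ 2 (mod 5); write n = 5p+2.
Then (5p+2)^5 - 16(5p+2) + 15 = 3125p^5 + 6250p^4 + 5000p^3 + 2000p^2 + 320p + 15 = 5(625p^5 + 1250p^4 + 1000p^3 + 400p^2 + 64p + 3).

5(625p^5 + 1250p^4 + 1000p^3 + 400p^2 + 64p + 3)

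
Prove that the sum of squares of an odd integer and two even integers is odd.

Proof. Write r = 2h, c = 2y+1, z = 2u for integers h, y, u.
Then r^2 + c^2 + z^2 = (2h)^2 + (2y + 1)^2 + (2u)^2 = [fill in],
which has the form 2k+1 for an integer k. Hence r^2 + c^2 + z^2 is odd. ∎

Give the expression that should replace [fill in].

(2h)^2 + (2y + 1)^2 + (2u)^2 = 4h^2 + 4u^2 + 4y^2 + 4y + 1
= 2(2h^2 + 2u^2 + 2y^2 + 2y) + 1.
Since 2h^2 + 2u^2 + 2y^2 + 2y is an integer, the sum of squares is of the form 2k+1 for an integer k.

2(2h^2 + 2u^2 + 2y^2 + 2y) + 1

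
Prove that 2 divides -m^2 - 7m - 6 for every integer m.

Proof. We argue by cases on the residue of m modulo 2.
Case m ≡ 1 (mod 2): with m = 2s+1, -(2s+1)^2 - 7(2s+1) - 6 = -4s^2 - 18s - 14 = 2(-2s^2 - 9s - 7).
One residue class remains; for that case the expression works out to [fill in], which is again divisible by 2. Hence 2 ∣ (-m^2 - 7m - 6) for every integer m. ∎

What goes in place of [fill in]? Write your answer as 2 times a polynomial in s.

The residues treated are {1}, so the missing case is m ≡ 0 (mod 2); write m = 2s.
Then -(2s)^2 - 7(2s) - 6 = -4s^2 - 14s - 6 = 2(-2s^2 - 7s - 3).

2(-2s^2 - 7s - 3)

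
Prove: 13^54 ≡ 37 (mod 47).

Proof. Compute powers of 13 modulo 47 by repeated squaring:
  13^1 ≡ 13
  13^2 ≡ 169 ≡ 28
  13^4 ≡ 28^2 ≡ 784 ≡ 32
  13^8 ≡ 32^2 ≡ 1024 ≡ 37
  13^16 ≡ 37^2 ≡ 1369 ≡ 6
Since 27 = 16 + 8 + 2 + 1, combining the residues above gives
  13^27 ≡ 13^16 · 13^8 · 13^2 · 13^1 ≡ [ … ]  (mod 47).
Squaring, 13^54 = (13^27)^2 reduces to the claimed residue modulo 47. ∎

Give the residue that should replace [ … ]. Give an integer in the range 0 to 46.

13^16 · 13^8 · 13^2 · 13^1 ≡ 6 · 37 · 28 · 13 = 80808.
80808 mod 47 = 15, so 13^27 ≡ 15 (mod 47).

15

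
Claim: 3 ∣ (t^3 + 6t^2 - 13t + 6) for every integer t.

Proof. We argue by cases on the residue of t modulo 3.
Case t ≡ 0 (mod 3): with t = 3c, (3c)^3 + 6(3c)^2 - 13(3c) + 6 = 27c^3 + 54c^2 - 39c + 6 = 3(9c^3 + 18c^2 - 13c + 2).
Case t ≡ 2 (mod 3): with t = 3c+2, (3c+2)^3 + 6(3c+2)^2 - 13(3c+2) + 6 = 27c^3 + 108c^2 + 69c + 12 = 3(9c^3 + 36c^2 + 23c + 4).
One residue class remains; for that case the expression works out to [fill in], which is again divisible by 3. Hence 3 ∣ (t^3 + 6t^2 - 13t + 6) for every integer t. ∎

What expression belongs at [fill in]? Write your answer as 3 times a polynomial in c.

The residues treated are {0, 2}, so the missing case is t ≡ 1 (mod 3); write t = 3c+1.
Then (3c+1)^3 + 6(3c+1)^2 - 13(3c+1) + 6 = 27c^3 + 81c^2 + 6c = 3(9c^3 + 27c^2 + 2c).

3(9c^3 + 27c^2 + 2c)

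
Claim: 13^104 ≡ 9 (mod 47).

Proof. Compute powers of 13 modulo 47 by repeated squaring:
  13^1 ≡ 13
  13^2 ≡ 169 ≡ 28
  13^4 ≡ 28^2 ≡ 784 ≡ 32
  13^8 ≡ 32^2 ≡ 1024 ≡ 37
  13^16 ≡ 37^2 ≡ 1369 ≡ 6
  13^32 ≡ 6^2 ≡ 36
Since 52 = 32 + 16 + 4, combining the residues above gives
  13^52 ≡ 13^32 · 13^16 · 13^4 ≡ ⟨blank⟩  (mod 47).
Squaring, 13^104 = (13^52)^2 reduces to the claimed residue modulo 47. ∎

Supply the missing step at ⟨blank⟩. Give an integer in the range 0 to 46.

Multiply the listed residues: 36 · 6 · 32 = 216 → 6912.
Reducing modulo 47: 6912 = 147·47 + 3, so 13^52 ≡ 3.

3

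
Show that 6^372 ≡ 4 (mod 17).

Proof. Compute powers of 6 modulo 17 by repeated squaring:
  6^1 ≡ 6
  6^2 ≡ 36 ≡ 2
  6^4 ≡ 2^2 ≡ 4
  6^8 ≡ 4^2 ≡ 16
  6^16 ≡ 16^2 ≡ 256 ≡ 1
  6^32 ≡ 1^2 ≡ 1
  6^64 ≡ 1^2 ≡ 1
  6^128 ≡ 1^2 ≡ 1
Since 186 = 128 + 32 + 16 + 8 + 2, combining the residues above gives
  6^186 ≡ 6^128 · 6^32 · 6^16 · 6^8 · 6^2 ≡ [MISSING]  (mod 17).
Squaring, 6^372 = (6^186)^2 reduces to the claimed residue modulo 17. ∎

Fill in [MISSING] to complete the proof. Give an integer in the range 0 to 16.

15

6^128 · 6^32 · 6^16 · 6^8 · 6^2 ≡ 1 · 1 · 1 · 16 · 2 = 32.
32 mod 17 = 15, so 6^186 ≡ 15 (mod 17).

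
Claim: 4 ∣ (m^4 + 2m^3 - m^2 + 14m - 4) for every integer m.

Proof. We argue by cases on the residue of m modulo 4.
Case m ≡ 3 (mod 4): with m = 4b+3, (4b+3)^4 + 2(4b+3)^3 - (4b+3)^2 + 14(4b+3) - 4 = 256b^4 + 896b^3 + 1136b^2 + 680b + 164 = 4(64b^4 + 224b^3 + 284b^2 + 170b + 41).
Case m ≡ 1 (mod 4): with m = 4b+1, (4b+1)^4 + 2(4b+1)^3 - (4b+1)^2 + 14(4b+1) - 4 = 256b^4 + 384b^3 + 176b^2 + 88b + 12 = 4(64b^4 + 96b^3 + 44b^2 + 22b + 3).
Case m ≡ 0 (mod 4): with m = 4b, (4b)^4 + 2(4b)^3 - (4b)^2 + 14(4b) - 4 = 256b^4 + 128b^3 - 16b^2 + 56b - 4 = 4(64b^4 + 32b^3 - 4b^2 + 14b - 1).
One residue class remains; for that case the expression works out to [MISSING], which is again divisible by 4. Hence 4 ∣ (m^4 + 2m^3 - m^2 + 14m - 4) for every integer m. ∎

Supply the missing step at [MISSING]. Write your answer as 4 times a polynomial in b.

Only m ≡ 2 (mod 4) is unaccounted for. Put m = 4b+2:
(4b+2)^4 + 2(4b+2)^3 - (4b+2)^2 + 14(4b+2) - 4 expands to 256b^4 + 640b^3 + 560b^2 + 264b + 52,
and factoring out 4 leaves 4(64b^4 + 160b^3 + 140b^2 + 66b + 13).

4(64b^4 + 160b^3 + 140b^2 + 66b + 13)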